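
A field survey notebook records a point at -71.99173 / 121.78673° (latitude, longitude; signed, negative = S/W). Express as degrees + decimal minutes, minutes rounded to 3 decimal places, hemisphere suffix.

71° 59.504′ S, 121° 47.204′ E

Latitude is negative → S; |value| = 71.991730
φ: 71° + 0.991730 × 60 = 71° 59.50380′
λ: minutes = (121.786730 − 121) × 60 = 47.20380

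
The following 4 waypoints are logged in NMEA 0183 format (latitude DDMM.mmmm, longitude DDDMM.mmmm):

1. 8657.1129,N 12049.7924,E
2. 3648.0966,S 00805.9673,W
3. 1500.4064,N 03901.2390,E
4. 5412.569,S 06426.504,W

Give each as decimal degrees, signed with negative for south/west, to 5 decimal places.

Point 1:
  Latitude: degrees = first 2 digits = 86, minutes = 57.1129; 86 + 57.1129/60 = 86.951882
  N → positive
  Lon: split at 3 digits → 120° and 49.7924′; 120 + 49.7924/60 = 120.829873
  E → positive
Point 2:
  Latitude: split at 2 digits → 36° and 48.0966′; 36 + 48.0966/60 = 36.801610
  S ⇒ negate
  Longitude: degrees = first 3 digits = 8, minutes = 5.9673; 8 + 5.9673/60 = 8.099455
  hemisphere W, so the sign is −
Point 3:
  Lat: degrees = first 2 digits = 15, minutes = 0.4064; 15 + 0.4064/60 = 15.006773
  N → positive
  Longitude: split at 3 digits → 039° and 1.239′; 39 + 1.239/60 = 39.020650
  E ⇒ keep positive
Point 4:
  Lat: degrees = first 2 digits = 54, minutes = 12.569; 54 + 12.569/60 = 54.209483
  S → negative
  λ: degrees = first 3 digits = 64, minutes = 26.504; 64 + 26.504/60 = 64.441733
  W ⇒ negate

1. 86.95188, 120.82987
2. -36.80161, -8.09946
3. 15.00677, 39.02065
4. -54.20948, -64.44173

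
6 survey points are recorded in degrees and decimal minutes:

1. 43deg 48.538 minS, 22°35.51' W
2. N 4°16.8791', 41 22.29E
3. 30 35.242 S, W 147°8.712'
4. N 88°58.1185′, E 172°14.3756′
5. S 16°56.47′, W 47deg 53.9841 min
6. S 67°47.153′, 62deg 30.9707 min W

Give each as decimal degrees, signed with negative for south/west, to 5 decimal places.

Point 1:
  Lat: 43 + 48.538/60 = 43.808967
  hemisphere S, so the sign is −
  λ: 35.51′ = 0.591833°; total 22.591833
  hemisphere W, so the sign is −
Point 2:
  Lat: 4 + 16.8791/60 = 4.281318
  N → positive
  λ: 41 + 22.29/60 = 41.371500
  E → positive
Point 3:
  Latitude: 30 + 35.242/60 = 30.587367
  S → negative
  Longitude: 8.712′ = 0.145200°; total 147.145200
  W ⇒ negate
Point 4:
  Latitude: 88 + 58.1185/60 = 88.968642
  N ⇒ keep positive
  λ: 14.3756′ = 0.239593°; total 172.239593
  E → positive
Point 5:
  φ: 56.47′ = 0.941167°; total 16.941167
  hemisphere S, so the sign is −
  Lon: 47 + 53.9841/60 = 47.899735
  W ⇒ negate
Point 6:
  Lat: 47.153′ = 0.785883°; total 67.785883
  hemisphere S, so the sign is −
  λ: 30.9707′ = 0.516178°; total 62.516178
  W ⇒ negate

1. -43.80897, -22.59183
2. 4.28132, 41.37150
3. -30.58737, -147.14520
4. 88.96864, 172.23959
5. -16.94117, -47.89974
6. -67.78588, -62.51618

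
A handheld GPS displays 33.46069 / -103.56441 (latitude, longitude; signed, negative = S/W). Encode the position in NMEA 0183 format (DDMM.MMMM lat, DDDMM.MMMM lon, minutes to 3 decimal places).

3327.641,N / 10333.865,W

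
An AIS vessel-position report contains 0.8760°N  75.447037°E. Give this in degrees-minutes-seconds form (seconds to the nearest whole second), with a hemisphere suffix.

Lat: whole degrees 0; 52.56000′ → 52′ and 33.60″
Longitude: 0.447037° → 26.82222′; 0.82222 × 60 = 49.33″

0°52′34″ N, 75°26′49″ E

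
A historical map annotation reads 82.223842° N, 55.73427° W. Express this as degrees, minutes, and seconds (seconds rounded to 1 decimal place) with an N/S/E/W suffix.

82°13′25.8″ N, 55°44′3.4″ W

Latitude: whole degrees 82; 13.43052′ → 13′ and 25.831″
λ: whole degrees 55; 44.05620′ → 44′ and 3.372″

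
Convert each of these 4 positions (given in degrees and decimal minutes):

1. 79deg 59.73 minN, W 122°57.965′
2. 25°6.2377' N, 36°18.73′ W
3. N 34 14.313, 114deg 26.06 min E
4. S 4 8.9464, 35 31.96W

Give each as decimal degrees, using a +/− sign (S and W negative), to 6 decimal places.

Point 1:
  φ: 79 + 59.73/60 = 79.9955000
  N → positive
  Longitude: 122 + 57.965/60 = 122.9660833
  hemisphere W, so the sign is −
Point 2:
  Lat: 6.2377′ = 0.103962°; total 25.1039617
  N → positive
  Longitude: 36 + 18.73/60 = 36.3121667
  hemisphere W, so the sign is −
Point 3:
  φ: 14.313′ = 0.238550°; total 34.2385500
  N ⇒ keep positive
  Longitude: 114 + 26.06/60 = 114.4343333
  E → positive
Point 4:
  Latitude: 8.9464′ = 0.149107°; total 4.1491067
  S → negative
  Longitude: 31.96′ = 0.532667°; total 35.5326667
  hemisphere W, so the sign is −

1. 79.995500, -122.966083
2. 25.103962, -36.312167
3. 34.238550, 114.434333
4. -4.149107, -35.532667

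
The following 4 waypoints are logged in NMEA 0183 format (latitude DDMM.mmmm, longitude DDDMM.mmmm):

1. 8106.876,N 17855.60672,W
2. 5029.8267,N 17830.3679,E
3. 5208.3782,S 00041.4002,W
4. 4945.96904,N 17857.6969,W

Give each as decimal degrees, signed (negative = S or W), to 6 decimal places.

1. 81.114600, -178.926779
2. 50.497112, 178.506132
3. -52.139637, -0.690003
4. 49.766151, -178.961615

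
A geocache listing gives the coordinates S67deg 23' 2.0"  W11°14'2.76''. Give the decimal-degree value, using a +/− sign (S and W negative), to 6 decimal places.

-67.383889, -11.234100

Lat: 67 + 23/60 + 2/3600 = 67.3838889
hemisphere S, so the sign is −
λ: 11° + 14/60 + 2.76/3600 = 11 + 0.233333 + 0.000767 = 11.2341000
hemisphere W, so the sign is −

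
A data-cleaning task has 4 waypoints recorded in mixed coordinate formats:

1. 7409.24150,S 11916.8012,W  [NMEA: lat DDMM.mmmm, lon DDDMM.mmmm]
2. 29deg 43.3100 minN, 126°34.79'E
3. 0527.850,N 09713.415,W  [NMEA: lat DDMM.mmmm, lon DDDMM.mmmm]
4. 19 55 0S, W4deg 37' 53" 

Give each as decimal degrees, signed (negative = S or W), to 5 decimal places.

1. -74.15403, -119.28002
2. 29.72183, 126.57983
3. 5.46417, -97.22358
4. -19.91667, -4.63139

Point 1:
  Lat: degrees = first 2 digits = 74, minutes = 9.2415; 74 + 9.2415/60 = 74.154025
  S ⇒ negate
  λ: degrees = first 3 digits = 119, minutes = 16.8012; 119 + 16.8012/60 = 119.280020
  W → negative
Point 2:
  Lat: 43.31′ = 0.721833°; total 29.721833
  N → positive
  Lon: 126 + 34.79/60 = 126.579833
  E → positive
Point 3:
  φ: degrees = first 2 digits = 5, minutes = 27.85; 5 + 27.85/60 = 5.464167
  N → positive
  Longitude: degrees = first 3 digits = 97, minutes = 13.415; 97 + 13.415/60 = 97.223583
  hemisphere W, so the sign is −
Point 4:
  φ: 19 + 55/60 + 0/3600 = 19.916667
  hemisphere S, so the sign is −
  λ: 37′ + 53″ = 37.88333′; 4 + 37.88333/60 = 4.631389
  W ⇒ negate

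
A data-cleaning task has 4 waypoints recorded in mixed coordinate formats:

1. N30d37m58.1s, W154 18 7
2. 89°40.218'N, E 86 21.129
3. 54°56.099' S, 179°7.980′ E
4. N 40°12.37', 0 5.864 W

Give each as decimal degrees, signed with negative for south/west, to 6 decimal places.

Point 1:
  φ: 30 + 37/60 + 58.1/3600 = 30.6328056
  N ⇒ keep positive
  λ: 154° + 18/60 + 7/3600 = 154 + 0.300000 + 0.001944 = 154.3019444
  hemisphere W, so the sign is −
Point 2:
  Lat: 89 + 40.218/60 = 89.6703000
  N ⇒ keep positive
  λ: 86 + 21.129/60 = 86.3521500
  E ⇒ keep positive
Point 3:
  Lat: 56.099′ = 0.934983°; total 54.9349833
  hemisphere S, so the sign is −
  λ: 7.98′ = 0.133000°; total 179.1330000
  E ⇒ keep positive
Point 4:
  Lat: 12.37′ = 0.206167°; total 40.2061667
  N ⇒ keep positive
  Lon: 5.864′ = 0.097733°; total 0.0977333
  hemisphere W, so the sign is −

1. 30.632806, -154.301944
2. 89.670300, 86.352150
3. -54.934983, 179.133000
4. 40.206167, -0.097733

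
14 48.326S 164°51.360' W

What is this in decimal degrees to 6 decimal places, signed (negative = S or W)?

-14.805433, -164.856000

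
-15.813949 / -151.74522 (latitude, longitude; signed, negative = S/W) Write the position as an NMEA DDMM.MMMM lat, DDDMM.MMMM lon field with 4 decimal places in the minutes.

1548.8369,S / 15144.7132,W

Latitude is negative → S; |value| = 15.813949
φ: fractional part 0.813949 → 48.836940 minutes
Longitude is negative → W; |value| = 151.745220
Lon: 151° + 0.745220 × 60 = 151° 44.713200′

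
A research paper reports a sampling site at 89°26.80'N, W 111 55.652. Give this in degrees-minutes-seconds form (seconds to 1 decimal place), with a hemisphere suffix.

89°26′48.0″ N, 111°55′39.1″ W

Latitude: 26.80000′ → 26′ and 0.80000 × 60 = 48.000″
λ: fractional minutes 0.65200 × 60 = 39.120″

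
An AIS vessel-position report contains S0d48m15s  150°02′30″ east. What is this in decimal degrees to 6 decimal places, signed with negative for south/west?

-0.804167, 150.041667

Latitude: 0 + 48/60 + 15/3600 = 0.8041667
S ⇒ negate
Longitude: 2′ + 30″ = 2.50000′; 150 + 2.50000/60 = 150.0416667
E ⇒ keep positive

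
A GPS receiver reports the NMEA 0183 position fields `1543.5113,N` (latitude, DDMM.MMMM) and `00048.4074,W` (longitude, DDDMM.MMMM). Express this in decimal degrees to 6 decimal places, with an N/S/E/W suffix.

φ: split at 2 digits → 15° and 43.5113′; 15 + 43.5113/60 = 15.7251883
Lon: split at 3 digits → 000° and 48.4074′; 0 + 48.4074/60 = 0.8067900

15.725188° N, 0.806790° W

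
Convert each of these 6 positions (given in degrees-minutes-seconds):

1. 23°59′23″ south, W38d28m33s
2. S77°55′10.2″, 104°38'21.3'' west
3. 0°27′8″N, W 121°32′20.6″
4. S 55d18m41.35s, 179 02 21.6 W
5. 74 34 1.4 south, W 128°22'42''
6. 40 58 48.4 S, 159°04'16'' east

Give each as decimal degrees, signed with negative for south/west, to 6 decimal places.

Point 1:
  Lat: 59′ + 23″ = 59.38333′; 23 + 59.38333/60 = 23.9897222
  hemisphere S, so the sign is −
  Lon: 38° + 28/60 + 33/3600 = 38 + 0.466667 + 0.009167 = 38.4758333
  hemisphere W, so the sign is −
Point 2:
  φ: 77 + 55/60 + 10.2/3600 = 77.9195000
  S ⇒ negate
  λ: 38′ + 21.3″ = 38.35500′; 104 + 38.35500/60 = 104.6392500
  W → negative
Point 3:
  Latitude: 27′ + 8″ = 27.13333′; 0 + 27.13333/60 = 0.4522222
  N → positive
  λ: 121 + 32/60 + 20.6/3600 = 121.5390556
  W → negative
Point 4:
  Latitude: 18′ + 41.35″ = 18.68917′; 55 + 18.68917/60 = 55.3114861
  S → negative
  λ: 2′ + 21.6″ = 2.36000′; 179 + 2.36000/60 = 179.0393333
  hemisphere W, so the sign is −
Point 5:
  Lat: 74 + 34/60 + 1.4/3600 = 74.5670556
  S ⇒ negate
  λ: 22′ + 42″ = 22.70000′; 128 + 22.70000/60 = 128.3783333
  W → negative
Point 6:
  φ: 40 + 58/60 + 48.4/3600 = 40.9801111
  S ⇒ negate
  λ: 4′ + 16″ = 4.26667′; 159 + 4.26667/60 = 159.0711111
  E ⇒ keep positive

1. -23.989722, -38.475833
2. -77.919500, -104.639250
3. 0.452222, -121.539056
4. -55.311486, -179.039333
5. -74.567056, -128.378333
6. -40.980111, 159.071111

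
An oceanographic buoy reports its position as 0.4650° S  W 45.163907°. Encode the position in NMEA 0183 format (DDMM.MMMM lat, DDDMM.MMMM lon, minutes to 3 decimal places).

φ: 0° + 0.465000 × 60 = 0° 27.90000′
λ: minutes = (45.163907 − 45) × 60 = 9.83442

0027.900,S / 04509.834,W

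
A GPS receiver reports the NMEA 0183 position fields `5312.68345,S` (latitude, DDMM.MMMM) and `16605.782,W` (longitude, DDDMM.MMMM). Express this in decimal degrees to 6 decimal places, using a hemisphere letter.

Lat: split at 2 digits → 53° and 12.68345′; 53 + 12.68345/60 = 53.2113908
Lon: degrees = first 3 digits = 166, minutes = 5.782; 166 + 5.782/60 = 166.0963667

53.211391° S, 166.096367° W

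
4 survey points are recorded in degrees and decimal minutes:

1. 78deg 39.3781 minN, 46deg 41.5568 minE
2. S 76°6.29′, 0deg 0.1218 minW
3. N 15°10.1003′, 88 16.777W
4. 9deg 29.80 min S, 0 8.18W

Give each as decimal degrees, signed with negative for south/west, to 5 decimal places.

1. 78.65630, 46.69261
2. -76.10483, -0.00203
3. 15.16834, -88.27962
4. -9.49667, -0.13633

Point 1:
  Lat: 78 + 39.3781/60 = 78.656302
  N ⇒ keep positive
  Longitude: 46 + 41.5568/60 = 46.692613
  E → positive
Point 2:
  φ: 76 + 6.29/60 = 76.104833
  S ⇒ negate
  Longitude: 0 + 0.1218/60 = 0.002030
  W ⇒ negate
Point 3:
  φ: 15 + 10.1003/60 = 15.168338
  N ⇒ keep positive
  λ: 88 + 16.777/60 = 88.279617
  W ⇒ negate
Point 4:
  Latitude: 9 + 29.8/60 = 9.496667
  S ⇒ negate
  Lon: 0 + 8.18/60 = 0.136333
  hemisphere W, so the sign is −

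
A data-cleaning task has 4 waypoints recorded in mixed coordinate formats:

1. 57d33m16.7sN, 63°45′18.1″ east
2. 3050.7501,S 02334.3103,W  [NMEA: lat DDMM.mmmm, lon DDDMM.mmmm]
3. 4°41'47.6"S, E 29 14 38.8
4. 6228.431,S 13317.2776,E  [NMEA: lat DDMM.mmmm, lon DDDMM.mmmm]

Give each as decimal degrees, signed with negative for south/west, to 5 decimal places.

1. 57.55464, 63.75503
2. -30.84584, -23.57184
3. -4.69656, 29.24411
4. -62.47385, 133.28796

Point 1:
  Lat: 57° + 33/60 + 16.7/3600 = 57 + 0.550000 + 0.004639 = 57.554639
  N → positive
  Lon: 45′ + 18.1″ = 45.30167′; 63 + 45.30167/60 = 63.755028
  E → positive
Point 2:
  φ: split at 2 digits → 30° and 50.7501′; 30 + 50.7501/60 = 30.845835
  hemisphere S, so the sign is −
  Lon: degrees = first 3 digits = 23, minutes = 34.3103; 23 + 34.3103/60 = 23.571838
  W → negative
Point 3:
  Latitude: 4° + 41/60 + 47.6/3600 = 4 + 0.683333 + 0.013222 = 4.696556
  hemisphere S, so the sign is −
  Lon: 29 + 14/60 + 38.8/3600 = 29.244111
  E ⇒ keep positive
Point 4:
  Latitude: degrees = first 2 digits = 62, minutes = 28.431; 62 + 28.431/60 = 62.473850
  hemisphere S, so the sign is −
  λ: degrees = first 3 digits = 133, minutes = 17.2776; 133 + 17.2776/60 = 133.287960
  E ⇒ keep positive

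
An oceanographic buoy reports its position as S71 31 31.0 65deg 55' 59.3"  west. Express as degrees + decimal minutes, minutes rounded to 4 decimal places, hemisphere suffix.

Lat: 31 + 31/60 = 31.516667′
λ: seconds/60 = 0.98833; minutes = 55 + 0.98833 = 55.988333

71° 31.5167′ S, 65° 55.9883′ W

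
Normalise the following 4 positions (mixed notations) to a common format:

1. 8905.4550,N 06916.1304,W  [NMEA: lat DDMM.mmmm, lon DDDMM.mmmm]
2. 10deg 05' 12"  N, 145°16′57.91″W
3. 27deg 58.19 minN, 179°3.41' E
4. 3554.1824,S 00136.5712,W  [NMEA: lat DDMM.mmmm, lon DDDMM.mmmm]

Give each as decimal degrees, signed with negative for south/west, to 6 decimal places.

Point 1:
  Lat: degrees = first 2 digits = 89, minutes = 5.455; 89 + 5.455/60 = 89.0909167
  N ⇒ keep positive
  Lon: split at 3 digits → 069° and 16.1304′; 69 + 16.1304/60 = 69.2688400
  hemisphere W, so the sign is −
Point 2:
  Lat: 10° + 5/60 + 12/3600 = 10 + 0.083333 + 0.003333 = 10.0866667
  N ⇒ keep positive
  Lon: 145° + 16/60 + 57.91/3600 = 145 + 0.266667 + 0.016086 = 145.2827528
  W ⇒ negate
Point 3:
  Lat: 58.19′ = 0.969833°; total 27.9698333
  N → positive
  Lon: 3.41′ = 0.056833°; total 179.0568333
  E ⇒ keep positive
Point 4:
  φ: degrees = first 2 digits = 35, minutes = 54.1824; 35 + 54.1824/60 = 35.9030400
  hemisphere S, so the sign is −
  λ: split at 3 digits → 001° and 36.5712′; 1 + 36.5712/60 = 1.6095200
  W → negative

1. 89.090917, -69.268840
2. 10.086667, -145.282753
3. 27.969833, 179.056833
4. -35.903040, -1.609520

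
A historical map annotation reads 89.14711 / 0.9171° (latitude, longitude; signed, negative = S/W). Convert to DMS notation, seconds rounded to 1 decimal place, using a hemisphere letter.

89°08′49.6″ N, 0°55′1.6″ E

φ: whole degrees 89; 8.82660′ → 8′ and 49.596″
Lon: 0.917100° → 55.02600′; 0.02600 × 60 = 1.560″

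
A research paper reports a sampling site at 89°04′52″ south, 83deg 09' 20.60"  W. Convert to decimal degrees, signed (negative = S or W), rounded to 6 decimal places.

-89.081111, -83.155722

φ: 4′ + 52″ = 4.86667′; 89 + 4.86667/60 = 89.0811111
S → negative
Lon: 83 + 9/60 + 20.6/3600 = 83.1557222
W ⇒ negate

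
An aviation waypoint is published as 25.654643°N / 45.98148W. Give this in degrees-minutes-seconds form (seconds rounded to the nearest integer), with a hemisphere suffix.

25°39′17″ N, 45°58′53″ W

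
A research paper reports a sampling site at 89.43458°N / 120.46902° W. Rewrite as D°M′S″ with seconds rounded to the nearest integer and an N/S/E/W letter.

Lat: whole degrees 89; 26.07480′ → 26′ and 4.49″
Longitude: whole degrees 120; 28.14120′ → 28′ and 8.47″

89°26′4″ N, 120°28′8″ W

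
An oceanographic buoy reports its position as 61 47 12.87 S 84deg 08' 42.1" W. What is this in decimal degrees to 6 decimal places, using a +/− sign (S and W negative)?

φ: 61 + 47/60 + 12.87/3600 = 61.7869083
hemisphere S, so the sign is −
Longitude: 84 + 8/60 + 42.1/3600 = 84.1450278
W ⇒ negate

-61.786908, -84.145028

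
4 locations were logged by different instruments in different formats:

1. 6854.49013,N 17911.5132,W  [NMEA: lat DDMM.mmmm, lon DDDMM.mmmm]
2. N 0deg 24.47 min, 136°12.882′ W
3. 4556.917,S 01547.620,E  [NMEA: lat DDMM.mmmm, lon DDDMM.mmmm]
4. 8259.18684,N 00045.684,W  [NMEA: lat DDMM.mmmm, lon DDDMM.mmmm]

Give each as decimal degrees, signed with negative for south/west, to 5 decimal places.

Point 1:
  Lat: split at 2 digits → 68° and 54.49013′; 68 + 54.49013/60 = 68.908169
  N → positive
  λ: degrees = first 3 digits = 179, minutes = 11.5132; 179 + 11.5132/60 = 179.191887
  W → negative
Point 2:
  Latitude: 0 + 24.47/60 = 0.407833
  N → positive
  Longitude: 12.882′ = 0.214700°; total 136.214700
  W → negative
Point 3:
  Latitude: degrees = first 2 digits = 45, minutes = 56.917; 45 + 56.917/60 = 45.948617
  hemisphere S, so the sign is −
  Lon: degrees = first 3 digits = 15, minutes = 47.62; 15 + 47.62/60 = 15.793667
  E → positive
Point 4:
  φ: degrees = first 2 digits = 82, minutes = 59.18684; 82 + 59.18684/60 = 82.986447
  N ⇒ keep positive
  Longitude: degrees = first 3 digits = 0, minutes = 45.684; 0 + 45.684/60 = 0.761400
  W → negative

1. 68.90817, -179.19189
2. 0.40783, -136.21470
3. -45.94862, 15.79367
4. 82.98645, -0.76140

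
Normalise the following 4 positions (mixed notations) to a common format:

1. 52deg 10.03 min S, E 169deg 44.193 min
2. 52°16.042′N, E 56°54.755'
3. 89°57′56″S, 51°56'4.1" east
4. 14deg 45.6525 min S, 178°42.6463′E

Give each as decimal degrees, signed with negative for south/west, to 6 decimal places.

1. -52.167167, 169.736550
2. 52.267367, 56.912583
3. -89.965556, 51.934472
4. -14.760875, 178.710772

Point 1:
  φ: 10.03′ = 0.167167°; total 52.1671667
  hemisphere S, so the sign is −
  Lon: 169 + 44.193/60 = 169.7365500
  E → positive
Point 2:
  Latitude: 16.042′ = 0.267367°; total 52.2673667
  N → positive
  Lon: 56 + 54.755/60 = 56.9125833
  E ⇒ keep positive
Point 3:
  Lat: 89° + 57/60 + 56/3600 = 89 + 0.950000 + 0.015556 = 89.9655556
  S → negative
  Longitude: 51° + 56/60 + 4.1/3600 = 51 + 0.933333 + 0.001139 = 51.9344722
  E → positive
Point 4:
  φ: 14 + 45.6525/60 = 14.7608750
  S ⇒ negate
  λ: 178 + 42.6463/60 = 178.7107717
  E → positive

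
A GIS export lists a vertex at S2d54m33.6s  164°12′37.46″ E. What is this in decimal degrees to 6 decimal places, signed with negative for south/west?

-2.909333, 164.210406

Latitude: 2° + 54/60 + 33.6/3600 = 2 + 0.900000 + 0.009333 = 2.9093333
S ⇒ negate
Longitude: 164° + 12/60 + 37.46/3600 = 164 + 0.200000 + 0.010406 = 164.2104056
E → positive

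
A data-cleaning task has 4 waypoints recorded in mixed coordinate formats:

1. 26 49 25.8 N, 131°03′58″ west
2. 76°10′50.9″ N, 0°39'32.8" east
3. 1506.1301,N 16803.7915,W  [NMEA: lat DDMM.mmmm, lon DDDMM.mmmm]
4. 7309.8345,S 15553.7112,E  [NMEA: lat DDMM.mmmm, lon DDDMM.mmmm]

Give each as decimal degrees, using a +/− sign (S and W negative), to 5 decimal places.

Point 1:
  φ: 26° + 49/60 + 25.8/3600 = 26 + 0.816667 + 0.007167 = 26.823833
  N → positive
  λ: 131° + 3/60 + 58/3600 = 131 + 0.050000 + 0.016111 = 131.066111
  W ⇒ negate
Point 2:
  Lat: 76 + 10/60 + 50.9/3600 = 76.180806
  N ⇒ keep positive
  Lon: 0 + 39/60 + 32.8/3600 = 0.659111
  E → positive
Point 3:
  Latitude: split at 2 digits → 15° and 6.1301′; 15 + 6.1301/60 = 15.102168
  N ⇒ keep positive
  λ: degrees = first 3 digits = 168, minutes = 3.7915; 168 + 3.7915/60 = 168.063192
  W → negative
Point 4:
  φ: degrees = first 2 digits = 73, minutes = 9.8345; 73 + 9.8345/60 = 73.163908
  hemisphere S, so the sign is −
  λ: degrees = first 3 digits = 155, minutes = 53.7112; 155 + 53.7112/60 = 155.895187
  E ⇒ keep positive

1. 26.82383, -131.06611
2. 76.18081, 0.65911
3. 15.10217, -168.06319
4. -73.16391, 155.89519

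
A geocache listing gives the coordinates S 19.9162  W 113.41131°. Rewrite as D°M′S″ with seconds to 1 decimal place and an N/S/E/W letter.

φ: 0.916200 × 60 = 54.97200′ → 54′, remainder × 60 = 58.320″
Longitude: 0.411310 × 60 = 24.67860′ → 24′, remainder × 60 = 40.716″

19°54′58.3″ S, 113°24′40.7″ W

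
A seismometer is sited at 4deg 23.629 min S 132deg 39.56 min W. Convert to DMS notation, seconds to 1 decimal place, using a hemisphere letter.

φ: fractional minutes 0.62900 × 60 = 37.740″
Lon: 39.56000′ → 39′ and 0.56000 × 60 = 33.600″

4°23′37.7″ S, 132°39′33.6″ W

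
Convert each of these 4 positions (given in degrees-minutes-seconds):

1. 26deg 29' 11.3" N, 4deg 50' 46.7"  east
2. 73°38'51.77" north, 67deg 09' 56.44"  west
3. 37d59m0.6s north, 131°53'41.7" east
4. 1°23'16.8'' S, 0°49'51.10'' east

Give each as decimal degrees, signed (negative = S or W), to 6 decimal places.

1. 26.486472, 4.846306
2. 73.647714, -67.165678
3. 37.983500, 131.894917
4. -1.388000, 0.830861

Point 1:
  Latitude: 26° + 29/60 + 11.3/3600 = 26 + 0.483333 + 0.003139 = 26.4864722
  N → positive
  Lon: 4 + 50/60 + 46.7/3600 = 4.8463056
  E ⇒ keep positive
Point 2:
  Latitude: 73 + 38/60 + 51.77/3600 = 73.6477139
  N → positive
  Lon: 67° + 9/60 + 56.44/3600 = 67 + 0.150000 + 0.015678 = 67.1656778
  hemisphere W, so the sign is −
Point 3:
  Latitude: 37 + 59/60 + 0.6/3600 = 37.9835000
  N ⇒ keep positive
  Longitude: 131 + 53/60 + 41.7/3600 = 131.8949167
  E ⇒ keep positive
Point 4:
  Latitude: 23′ + 16.8″ = 23.28000′; 1 + 23.28000/60 = 1.3880000
  S → negative
  Lon: 0 + 49/60 + 51.1/3600 = 0.8308611
  E → positive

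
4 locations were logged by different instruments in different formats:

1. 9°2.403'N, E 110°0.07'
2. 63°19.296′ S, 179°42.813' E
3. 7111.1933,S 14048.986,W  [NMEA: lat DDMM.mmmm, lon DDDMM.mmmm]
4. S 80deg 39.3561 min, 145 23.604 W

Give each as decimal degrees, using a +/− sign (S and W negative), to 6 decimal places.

1. 9.040050, 110.001167
2. -63.321600, 179.713550
3. -71.186555, -140.816433
4. -80.655935, -145.393400

Point 1:
  Lat: 9 + 2.403/60 = 9.0400500
  N → positive
  Lon: 110 + 0.07/60 = 110.0011667
  E → positive
Point 2:
  Latitude: 19.296′ = 0.321600°; total 63.3216000
  hemisphere S, so the sign is −
  λ: 179 + 42.813/60 = 179.7135500
  E → positive
Point 3:
  Latitude: split at 2 digits → 71° and 11.1933′; 71 + 11.1933/60 = 71.1865550
  hemisphere S, so the sign is −
  Longitude: split at 3 digits → 140° and 48.986′; 140 + 48.986/60 = 140.8164333
  W ⇒ negate
Point 4:
  φ: 39.3561′ = 0.655935°; total 80.6559350
  S ⇒ negate
  Longitude: 23.604′ = 0.393400°; total 145.3934000
  hemisphere W, so the sign is −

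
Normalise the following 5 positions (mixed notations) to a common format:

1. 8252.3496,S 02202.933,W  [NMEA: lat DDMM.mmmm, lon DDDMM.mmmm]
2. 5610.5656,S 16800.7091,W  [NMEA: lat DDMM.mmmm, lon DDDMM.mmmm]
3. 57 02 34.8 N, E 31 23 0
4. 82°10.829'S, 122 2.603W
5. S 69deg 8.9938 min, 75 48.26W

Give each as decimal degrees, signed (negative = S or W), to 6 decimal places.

Point 1:
  φ: split at 2 digits → 82° and 52.3496′; 82 + 52.3496/60 = 82.8724933
  hemisphere S, so the sign is −
  λ: split at 3 digits → 022° and 2.933′; 22 + 2.933/60 = 22.0488833
  W ⇒ negate
Point 2:
  φ: degrees = first 2 digits = 56, minutes = 10.5656; 56 + 10.5656/60 = 56.1760933
  S ⇒ negate
  Longitude: degrees = first 3 digits = 168, minutes = 0.7091; 168 + 0.7091/60 = 168.0118183
  W → negative
Point 3:
  φ: 57 + 2/60 + 34.8/3600 = 57.0430000
  N → positive
  Lon: 23′ + 0″ = 23.00000′; 31 + 23.00000/60 = 31.3833333
  E → positive
Point 4:
  Lat: 82 + 10.829/60 = 82.1804833
  hemisphere S, so the sign is −
  Longitude: 122 + 2.603/60 = 122.0433833
  W ⇒ negate
Point 5:
  Lat: 69 + 8.9938/60 = 69.1498967
  S → negative
  Longitude: 75 + 48.26/60 = 75.8043333
  hemisphere W, so the sign is −

1. -82.872493, -22.048883
2. -56.176093, -168.011818
3. 57.043000, 31.383333
4. -82.180483, -122.043383
5. -69.149897, -75.804333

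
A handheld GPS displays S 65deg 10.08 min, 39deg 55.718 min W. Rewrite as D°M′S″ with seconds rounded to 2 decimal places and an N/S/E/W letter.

Latitude: fractional minutes 0.08000 × 60 = 4.8000″
Lon: fractional minutes 0.71800 × 60 = 43.0800″

65°10′4.80″ S, 39°55′43.08″ W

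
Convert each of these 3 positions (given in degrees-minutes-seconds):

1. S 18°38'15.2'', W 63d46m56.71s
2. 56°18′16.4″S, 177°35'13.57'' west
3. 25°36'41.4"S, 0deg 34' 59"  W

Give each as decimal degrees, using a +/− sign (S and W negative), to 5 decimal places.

Point 1:
  φ: 18° + 38/60 + 15.2/3600 = 18 + 0.633333 + 0.004222 = 18.637556
  S ⇒ negate
  Lon: 63° + 46/60 + 56.71/3600 = 63 + 0.766667 + 0.015753 = 63.782419
  W ⇒ negate
Point 2:
  Lat: 18′ + 16.4″ = 18.27333′; 56 + 18.27333/60 = 56.304556
  S → negative
  Longitude: 177 + 35/60 + 13.57/3600 = 177.587103
  hemisphere W, so the sign is −
Point 3:
  Latitude: 25° + 36/60 + 41.4/3600 = 25 + 0.600000 + 0.011500 = 25.611500
  S → negative
  λ: 34′ + 59″ = 34.98333′; 0 + 34.98333/60 = 0.583056
  W ⇒ negate

1. -18.63756, -63.78242
2. -56.30456, -177.58710
3. -25.61150, -0.58306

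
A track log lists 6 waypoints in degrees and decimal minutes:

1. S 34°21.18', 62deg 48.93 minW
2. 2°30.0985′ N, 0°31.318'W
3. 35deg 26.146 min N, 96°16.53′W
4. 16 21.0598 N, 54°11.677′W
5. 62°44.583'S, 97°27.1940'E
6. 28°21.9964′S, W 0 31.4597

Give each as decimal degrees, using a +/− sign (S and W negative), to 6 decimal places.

1. -34.353000, -62.815500
2. 2.501642, -0.521967
3. 35.435767, -96.275500
4. 16.350997, -54.194617
5. -62.743050, 97.453233
6. -28.366607, -0.524328

Point 1:
  φ: 21.18′ = 0.353000°; total 34.3530000
  hemisphere S, so the sign is −
  Lon: 48.93′ = 0.815500°; total 62.8155000
  W → negative
Point 2:
  Lat: 30.0985′ = 0.501642°; total 2.5016417
  N → positive
  λ: 31.318′ = 0.521967°; total 0.5219667
  W → negative
Point 3:
  Lat: 35 + 26.146/60 = 35.4357667
  N → positive
  λ: 16.53′ = 0.275500°; total 96.2755000
  hemisphere W, so the sign is −
Point 4:
  Latitude: 16 + 21.0598/60 = 16.3509967
  N ⇒ keep positive
  Lon: 54 + 11.677/60 = 54.1946167
  hemisphere W, so the sign is −
Point 5:
  φ: 62 + 44.583/60 = 62.7430500
  S ⇒ negate
  Longitude: 27.194′ = 0.453233°; total 97.4532333
  E → positive
Point 6:
  φ: 21.9964′ = 0.366607°; total 28.3666067
  hemisphere S, so the sign is −
  Lon: 0 + 31.4597/60 = 0.5243283
  hemisphere W, so the sign is −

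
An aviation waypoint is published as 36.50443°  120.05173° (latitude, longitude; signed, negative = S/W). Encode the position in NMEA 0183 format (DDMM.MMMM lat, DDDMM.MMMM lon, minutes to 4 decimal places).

Lat: minutes = (36.504430 − 36) × 60 = 30.265800
Lon: 120° + 0.051730 × 60 = 120° 3.103800′

3630.2658,N / 12003.1038,E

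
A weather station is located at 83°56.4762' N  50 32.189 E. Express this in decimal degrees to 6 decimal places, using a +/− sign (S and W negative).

83.941270, 50.536483

Lat: 56.4762′ = 0.941270°; total 83.9412700
N ⇒ keep positive
Lon: 50 + 32.189/60 = 50.5364833
E ⇒ keep positive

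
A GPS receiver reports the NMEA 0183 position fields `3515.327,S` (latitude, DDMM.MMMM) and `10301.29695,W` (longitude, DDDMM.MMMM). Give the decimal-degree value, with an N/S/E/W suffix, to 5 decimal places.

35.25545° S, 103.02162° W

Lat: split at 2 digits → 35° and 15.327′; 35 + 15.327/60 = 35.255450
λ: split at 3 digits → 103° and 1.29695′; 103 + 1.29695/60 = 103.021616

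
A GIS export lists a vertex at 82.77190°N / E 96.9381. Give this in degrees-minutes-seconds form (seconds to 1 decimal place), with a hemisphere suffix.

Lat: whole degrees 82; 46.31400′ → 46′ and 18.840″
λ: 0.938100 × 60 = 56.28600′ → 56′, remainder × 60 = 17.160″

82°46′18.8″ N, 96°56′17.2″ E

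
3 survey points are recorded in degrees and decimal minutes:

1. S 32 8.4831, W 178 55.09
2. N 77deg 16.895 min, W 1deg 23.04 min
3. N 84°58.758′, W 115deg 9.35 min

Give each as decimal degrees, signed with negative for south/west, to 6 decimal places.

Point 1:
  φ: 8.4831′ = 0.141385°; total 32.1413850
  S ⇒ negate
  λ: 178 + 55.09/60 = 178.9181667
  hemisphere W, so the sign is −
Point 2:
  Latitude: 77 + 16.895/60 = 77.2815833
  N → positive
  Lon: 1 + 23.04/60 = 1.3840000
  hemisphere W, so the sign is −
Point 3:
  Lat: 84 + 58.758/60 = 84.9793000
  N → positive
  Longitude: 9.35′ = 0.155833°; total 115.1558333
  W ⇒ negate

1. -32.141385, -178.918167
2. 77.281583, -1.384000
3. 84.979300, -115.155833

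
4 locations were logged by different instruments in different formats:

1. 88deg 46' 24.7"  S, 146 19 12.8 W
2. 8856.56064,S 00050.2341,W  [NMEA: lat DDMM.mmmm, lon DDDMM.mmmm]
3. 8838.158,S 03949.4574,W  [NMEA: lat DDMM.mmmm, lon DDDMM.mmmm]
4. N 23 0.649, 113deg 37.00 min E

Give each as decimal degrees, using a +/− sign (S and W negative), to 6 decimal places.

Point 1:
  Latitude: 88° + 46/60 + 24.7/3600 = 88 + 0.766667 + 0.006861 = 88.7735278
  S → negative
  Longitude: 19′ + 12.8″ = 19.21333′; 146 + 19.21333/60 = 146.3202222
  W ⇒ negate
Point 2:
  φ: degrees = first 2 digits = 88, minutes = 56.56064; 88 + 56.56064/60 = 88.9426773
  S → negative
  λ: degrees = first 3 digits = 0, minutes = 50.2341; 0 + 50.2341/60 = 0.8372350
  W → negative
Point 3:
  Latitude: degrees = first 2 digits = 88, minutes = 38.158; 88 + 38.158/60 = 88.6359667
  S ⇒ negate
  λ: degrees = first 3 digits = 39, minutes = 49.4574; 39 + 49.4574/60 = 39.8242900
  hemisphere W, so the sign is −
Point 4:
  φ: 23 + 0.649/60 = 23.0108167
  N ⇒ keep positive
  Lon: 113 + 37/60 = 113.6166667
  E ⇒ keep positive

1. -88.773528, -146.320222
2. -88.942677, -0.837235
3. -88.635967, -39.824290
4. 23.010817, 113.616667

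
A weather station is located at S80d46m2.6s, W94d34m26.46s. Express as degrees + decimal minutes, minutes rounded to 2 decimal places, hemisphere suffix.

Latitude: 46 + 2.6/60 = 46.0433′
Longitude: 34 + 26.46/60 = 34.4410′

80° 46.04′ S, 94° 34.44′ W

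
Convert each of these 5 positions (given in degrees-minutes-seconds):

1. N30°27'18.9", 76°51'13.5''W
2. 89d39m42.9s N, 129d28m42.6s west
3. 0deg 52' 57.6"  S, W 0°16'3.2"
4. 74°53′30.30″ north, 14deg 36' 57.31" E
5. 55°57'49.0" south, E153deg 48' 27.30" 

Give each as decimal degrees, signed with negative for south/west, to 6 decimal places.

1. 30.455250, -76.853750
2. 89.661917, -129.478500
3. -0.882667, -0.267556
4. 74.891750, 14.615919
5. -55.963611, 153.807583

Point 1:
  Latitude: 30° + 27/60 + 18.9/3600 = 30 + 0.450000 + 0.005250 = 30.4552500
  N ⇒ keep positive
  Longitude: 51′ + 13.5″ = 51.22500′; 76 + 51.22500/60 = 76.8537500
  W ⇒ negate
Point 2:
  Lat: 89° + 39/60 + 42.9/3600 = 89 + 0.650000 + 0.011917 = 89.6619167
  N → positive
  Longitude: 129° + 28/60 + 42.6/3600 = 129 + 0.466667 + 0.011833 = 129.4785000
  W → negative
Point 3:
  φ: 0° + 52/60 + 57.6/3600 = 0 + 0.866667 + 0.016000 = 0.8826667
  S → negative
  Lon: 16′ + 3.2″ = 16.05333′; 0 + 16.05333/60 = 0.2675556
  W ⇒ negate
Point 4:
  Lat: 53′ + 30.3″ = 53.50500′; 74 + 53.50500/60 = 74.8917500
  N → positive
  Lon: 14 + 36/60 + 57.31/3600 = 14.6159194
  E ⇒ keep positive
Point 5:
  φ: 55° + 57/60 + 49/3600 = 55 + 0.950000 + 0.013611 = 55.9636111
  hemisphere S, so the sign is −
  Lon: 48′ + 27.3″ = 48.45500′; 153 + 48.45500/60 = 153.8075833
  E → positive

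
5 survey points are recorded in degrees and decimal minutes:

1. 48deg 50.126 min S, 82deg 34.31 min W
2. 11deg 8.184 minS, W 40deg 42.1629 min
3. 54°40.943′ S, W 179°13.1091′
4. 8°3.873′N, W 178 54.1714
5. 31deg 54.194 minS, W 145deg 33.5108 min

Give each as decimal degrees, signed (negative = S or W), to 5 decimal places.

1. -48.83543, -82.57183
2. -11.13640, -40.70272
3. -54.68238, -179.21849
4. 8.06455, -178.90286
5. -31.90323, -145.55851

Point 1:
  φ: 50.126′ = 0.835433°; total 48.835433
  hemisphere S, so the sign is −
  Lon: 82 + 34.31/60 = 82.571833
  W ⇒ negate
Point 2:
  Lat: 8.184′ = 0.136400°; total 11.136400
  S ⇒ negate
  Lon: 40 + 42.1629/60 = 40.702715
  W ⇒ negate
Point 3:
  φ: 54 + 40.943/60 = 54.682383
  S → negative
  Longitude: 179 + 13.1091/60 = 179.218485
  W → negative
Point 4:
  Latitude: 3.873′ = 0.064550°; total 8.064550
  N ⇒ keep positive
  Longitude: 178 + 54.1714/60 = 178.902857
  W ⇒ negate
Point 5:
  Latitude: 31 + 54.194/60 = 31.903233
  hemisphere S, so the sign is −
  Lon: 33.5108′ = 0.558513°; total 145.558513
  hemisphere W, so the sign is −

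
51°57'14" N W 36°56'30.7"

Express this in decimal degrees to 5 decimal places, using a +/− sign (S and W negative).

φ: 51° + 57/60 + 14/3600 = 51 + 0.950000 + 0.003889 = 51.953889
N ⇒ keep positive
λ: 36 + 56/60 + 30.7/3600 = 36.941861
W → negative

51.95389, -36.94186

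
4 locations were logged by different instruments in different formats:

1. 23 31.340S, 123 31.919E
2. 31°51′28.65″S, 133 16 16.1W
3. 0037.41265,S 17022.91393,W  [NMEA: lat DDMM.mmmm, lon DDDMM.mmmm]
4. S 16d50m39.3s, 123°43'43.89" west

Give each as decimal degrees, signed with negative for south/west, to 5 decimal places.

1. -23.52233, 123.53198
2. -31.85796, -133.27114
3. -0.62354, -170.38190
4. -16.84425, -123.72886

Point 1:
  Latitude: 31.34′ = 0.522333°; total 23.522333
  S → negative
  Lon: 31.919′ = 0.531983°; total 123.531983
  E → positive
Point 2:
  Latitude: 31 + 51/60 + 28.65/3600 = 31.857958
  S → negative
  Lon: 133° + 16/60 + 16.1/3600 = 133 + 0.266667 + 0.004472 = 133.271139
  hemisphere W, so the sign is −
Point 3:
  Lat: degrees = first 2 digits = 0, minutes = 37.41265; 0 + 37.41265/60 = 0.623544
  S ⇒ negate
  λ: degrees = first 3 digits = 170, minutes = 22.91393; 170 + 22.91393/60 = 170.381899
  W ⇒ negate
Point 4:
  Latitude: 16° + 50/60 + 39.3/3600 = 16 + 0.833333 + 0.010917 = 16.844250
  S → negative
  λ: 123 + 43/60 + 43.89/3600 = 123.728858
  W → negative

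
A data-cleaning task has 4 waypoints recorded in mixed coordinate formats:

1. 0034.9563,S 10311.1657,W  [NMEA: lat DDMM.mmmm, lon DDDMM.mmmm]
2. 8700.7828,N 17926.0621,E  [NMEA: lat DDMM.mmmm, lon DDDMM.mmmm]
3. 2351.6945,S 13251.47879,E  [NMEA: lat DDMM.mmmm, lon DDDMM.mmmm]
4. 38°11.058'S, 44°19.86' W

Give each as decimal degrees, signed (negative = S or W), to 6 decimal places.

1. -0.582605, -103.186095
2. 87.013047, 179.434368
3. -23.861575, 132.857980
4. -38.184300, -44.331000

Point 1:
  Lat: degrees = first 2 digits = 0, minutes = 34.9563; 0 + 34.9563/60 = 0.5826050
  hemisphere S, so the sign is −
  Longitude: split at 3 digits → 103° and 11.1657′; 103 + 11.1657/60 = 103.1860950
  W ⇒ negate
Point 2:
  Latitude: degrees = first 2 digits = 87, minutes = 0.7828; 87 + 0.7828/60 = 87.0130467
  N ⇒ keep positive
  Longitude: split at 3 digits → 179° and 26.0621′; 179 + 26.0621/60 = 179.4343683
  E ⇒ keep positive
Point 3:
  Lat: degrees = first 2 digits = 23, minutes = 51.6945; 23 + 51.6945/60 = 23.8615750
  hemisphere S, so the sign is −
  Longitude: split at 3 digits → 132° and 51.47879′; 132 + 51.47879/60 = 132.8579798
  E ⇒ keep positive
Point 4:
  Latitude: 38 + 11.058/60 = 38.1843000
  hemisphere S, so the sign is −
  Longitude: 44 + 19.86/60 = 44.3310000
  W → negative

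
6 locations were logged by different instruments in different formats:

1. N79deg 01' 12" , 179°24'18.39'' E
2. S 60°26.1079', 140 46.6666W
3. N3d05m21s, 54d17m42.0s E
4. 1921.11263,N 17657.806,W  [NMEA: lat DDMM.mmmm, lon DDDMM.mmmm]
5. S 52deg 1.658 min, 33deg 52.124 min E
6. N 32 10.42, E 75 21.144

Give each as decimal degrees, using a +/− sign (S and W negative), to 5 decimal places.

1. 79.02000, 179.40511
2. -60.43513, -140.77778
3. 3.08917, 54.29500
4. 19.35188, -176.96343
5. -52.02763, 33.86873
6. 32.17367, 75.35240

Point 1:
  φ: 79° + 1/60 + 12/3600 = 79 + 0.016667 + 0.003333 = 79.020000
  N ⇒ keep positive
  Longitude: 179 + 24/60 + 18.39/3600 = 179.405108
  E → positive
Point 2:
  Latitude: 60 + 26.1079/60 = 60.435132
  S ⇒ negate
  λ: 140 + 46.6666/60 = 140.777777
  W → negative
Point 3:
  Lat: 3 + 5/60 + 21/3600 = 3.089167
  N ⇒ keep positive
  Longitude: 54 + 17/60 + 42/3600 = 54.295000
  E ⇒ keep positive
Point 4:
  Latitude: degrees = first 2 digits = 19, minutes = 21.11263; 19 + 21.11263/60 = 19.351877
  N → positive
  Longitude: degrees = first 3 digits = 176, minutes = 57.806; 176 + 57.806/60 = 176.963433
  W → negative
Point 5:
  φ: 1.658′ = 0.027633°; total 52.027633
  S → negative
  Lon: 52.124′ = 0.868733°; total 33.868733
  E → positive
Point 6:
  φ: 32 + 10.42/60 = 32.173667
  N ⇒ keep positive
  Lon: 21.144′ = 0.352400°; total 75.352400
  E → positive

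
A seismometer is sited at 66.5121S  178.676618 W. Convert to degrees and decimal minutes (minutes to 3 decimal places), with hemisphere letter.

66° 30.726′ S, 178° 40.597′ W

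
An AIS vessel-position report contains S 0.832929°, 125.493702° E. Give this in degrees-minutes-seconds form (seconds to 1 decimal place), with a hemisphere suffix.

0°49′58.5″ S, 125°29′37.3″ E

Lat: 0.832929° → 49.97574′; 0.97574 × 60 = 58.544″
Lon: 0.493702° → 29.62212′; 0.62212 × 60 = 37.327″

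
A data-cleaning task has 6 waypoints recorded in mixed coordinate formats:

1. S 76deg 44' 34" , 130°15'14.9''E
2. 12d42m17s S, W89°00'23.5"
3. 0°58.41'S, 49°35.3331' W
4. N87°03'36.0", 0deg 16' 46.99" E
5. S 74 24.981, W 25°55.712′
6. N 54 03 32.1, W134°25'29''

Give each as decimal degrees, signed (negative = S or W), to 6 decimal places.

1. -76.742778, 130.254139
2. -12.704722, -89.006528
3. -0.973500, -49.588885
4. 87.060000, 0.279719
5. -74.416350, -25.928533
6. 54.058917, -134.424722

Point 1:
  Lat: 44′ + 34″ = 44.56667′; 76 + 44.56667/60 = 76.7427778
  S → negative
  Longitude: 130 + 15/60 + 14.9/3600 = 130.2541389
  E ⇒ keep positive
Point 2:
  φ: 12° + 42/60 + 17/3600 = 12 + 0.700000 + 0.004722 = 12.7047222
  hemisphere S, so the sign is −
  Longitude: 89° + 0/60 + 23.5/3600 = 89 + 0.000000 + 0.006528 = 89.0065278
  W ⇒ negate
Point 3:
  φ: 0 + 58.41/60 = 0.9735000
  hemisphere S, so the sign is −
  λ: 35.3331′ = 0.588885°; total 49.5888850
  W → negative
Point 4:
  Latitude: 87 + 3/60 + 36/3600 = 87.0600000
  N → positive
  Lon: 16′ + 46.99″ = 16.78317′; 0 + 16.78317/60 = 0.2797194
  E → positive
Point 5:
  Latitude: 24.981′ = 0.416350°; total 74.4163500
  S ⇒ negate
  Lon: 25 + 55.712/60 = 25.9285333
  hemisphere W, so the sign is −
Point 6:
  Latitude: 3′ + 32.1″ = 3.53500′; 54 + 3.53500/60 = 54.0589167
  N ⇒ keep positive
  λ: 134° + 25/60 + 29/3600 = 134 + 0.416667 + 0.008056 = 134.4247222
  W → negative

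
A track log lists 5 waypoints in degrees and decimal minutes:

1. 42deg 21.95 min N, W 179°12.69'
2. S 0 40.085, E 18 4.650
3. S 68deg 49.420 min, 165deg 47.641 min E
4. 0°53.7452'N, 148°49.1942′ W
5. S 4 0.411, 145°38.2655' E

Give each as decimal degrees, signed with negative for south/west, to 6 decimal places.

1. 42.365833, -179.211500
2. -0.668083, 18.077500
3. -68.823667, 165.794017
4. 0.895753, -148.819903
5. -4.006850, 145.637758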